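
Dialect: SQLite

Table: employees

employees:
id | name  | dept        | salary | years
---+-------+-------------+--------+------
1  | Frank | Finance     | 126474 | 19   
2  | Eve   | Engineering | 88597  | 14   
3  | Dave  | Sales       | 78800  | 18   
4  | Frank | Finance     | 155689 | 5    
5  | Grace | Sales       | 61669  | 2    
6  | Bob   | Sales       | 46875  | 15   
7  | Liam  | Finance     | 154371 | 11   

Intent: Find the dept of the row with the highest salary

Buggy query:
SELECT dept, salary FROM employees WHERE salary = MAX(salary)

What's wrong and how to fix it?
Bug: WHERE is evaluated per row; an aggregate over the whole table isn't defined there

Fix: Use a subquery: WHERE salary = (SELECT MAX(salary) FROM employees)

Corrected query:
SELECT dept, salary FROM employees WHERE salary = (SELECT MAX(salary) FROM employees)

Result:
dept    | salary
--------+-------
Finance | 155689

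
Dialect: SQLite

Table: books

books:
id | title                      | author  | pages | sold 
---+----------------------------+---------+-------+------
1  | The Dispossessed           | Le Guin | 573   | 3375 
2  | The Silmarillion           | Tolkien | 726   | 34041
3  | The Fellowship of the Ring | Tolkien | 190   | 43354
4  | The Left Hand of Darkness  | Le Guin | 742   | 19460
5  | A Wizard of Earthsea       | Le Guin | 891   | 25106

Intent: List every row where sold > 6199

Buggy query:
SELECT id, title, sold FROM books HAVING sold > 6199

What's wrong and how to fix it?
Bug: This is a non-aggregate query (no GROUP BY, no aggregates), so in SQLite the HAVING clause is invalid here; a row-level condition belongs in WHERE

Fix: Use WHERE for row-level filtering

Corrected query:
SELECT id, title, sold FROM books WHERE sold > 6199

Result:
id | title                      | sold 
---+----------------------------+------
2  | The Silmarillion           | 34041
3  | The Fellowship of the Ring | 43354
4  | The Left Hand of Darkness  | 19460
5  | A Wizard of Earthsea       | 25106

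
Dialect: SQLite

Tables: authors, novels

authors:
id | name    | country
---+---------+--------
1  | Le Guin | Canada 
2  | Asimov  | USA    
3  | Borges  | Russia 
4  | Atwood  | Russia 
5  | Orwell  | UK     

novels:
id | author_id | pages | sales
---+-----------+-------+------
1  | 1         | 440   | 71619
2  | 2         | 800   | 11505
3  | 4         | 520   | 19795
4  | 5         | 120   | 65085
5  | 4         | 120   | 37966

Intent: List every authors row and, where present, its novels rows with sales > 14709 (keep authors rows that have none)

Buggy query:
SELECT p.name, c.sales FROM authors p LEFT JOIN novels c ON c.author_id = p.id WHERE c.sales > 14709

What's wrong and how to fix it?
Bug: Filtering c.sales in WHERE discards the NULL rows produced by LEFT JOIN, turning it into an inner join

Fix: Move the right-table condition into the ON clause so unmatched parents are kept

Corrected query:
SELECT p.name, c.sales FROM authors p LEFT JOIN novels c ON c.author_id = p.id AND c.sales > 14709

Result:
name    | sales
--------+------
Le Guin | 71619
Asimov  | NULL 
Borges  | NULL 
Atwood  | 19795
Atwood  | 37966
Orwell  | 65085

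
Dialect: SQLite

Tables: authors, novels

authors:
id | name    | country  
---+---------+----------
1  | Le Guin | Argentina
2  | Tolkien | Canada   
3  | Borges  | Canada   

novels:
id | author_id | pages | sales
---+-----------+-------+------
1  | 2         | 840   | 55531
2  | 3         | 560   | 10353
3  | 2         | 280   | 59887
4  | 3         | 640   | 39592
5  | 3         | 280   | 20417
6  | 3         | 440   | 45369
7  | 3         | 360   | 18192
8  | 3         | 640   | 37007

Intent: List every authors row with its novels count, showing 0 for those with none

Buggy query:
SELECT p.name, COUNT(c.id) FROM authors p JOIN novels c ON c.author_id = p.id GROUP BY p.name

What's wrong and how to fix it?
Bug: INNER JOIN drops authors rows that have no matching novels rows

Fix: Switch to LEFT JOIN to retain unmatched parent rows

Corrected query:
SELECT p.name, COUNT(c.id) FROM authors p LEFT JOIN novels c ON c.author_id = p.id GROUP BY p.name

Result:
name    | COUNT(c.id)
--------+------------
Borges  | 6          
Le Guin | 0          
Tolkien | 2          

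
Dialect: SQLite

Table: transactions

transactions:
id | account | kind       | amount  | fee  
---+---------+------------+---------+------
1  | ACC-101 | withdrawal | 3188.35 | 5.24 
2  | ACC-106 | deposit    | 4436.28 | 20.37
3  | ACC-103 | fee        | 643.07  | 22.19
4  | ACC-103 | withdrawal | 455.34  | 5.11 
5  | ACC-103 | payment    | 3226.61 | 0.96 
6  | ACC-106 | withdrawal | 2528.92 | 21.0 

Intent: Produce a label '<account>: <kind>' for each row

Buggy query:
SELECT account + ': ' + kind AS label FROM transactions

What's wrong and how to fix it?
Bug: SQLite uses || for string concatenation; + coerces text to numbers (yielding 0)

Fix: Replace + with || to concatenate text

Corrected query:
SELECT account || ': ' || kind AS label FROM transactions

Result:
label              
-------------------
ACC-101: withdrawal
ACC-106: deposit   
ACC-103: fee       
ACC-103: withdrawal
ACC-103: payment   
ACC-106: withdrawal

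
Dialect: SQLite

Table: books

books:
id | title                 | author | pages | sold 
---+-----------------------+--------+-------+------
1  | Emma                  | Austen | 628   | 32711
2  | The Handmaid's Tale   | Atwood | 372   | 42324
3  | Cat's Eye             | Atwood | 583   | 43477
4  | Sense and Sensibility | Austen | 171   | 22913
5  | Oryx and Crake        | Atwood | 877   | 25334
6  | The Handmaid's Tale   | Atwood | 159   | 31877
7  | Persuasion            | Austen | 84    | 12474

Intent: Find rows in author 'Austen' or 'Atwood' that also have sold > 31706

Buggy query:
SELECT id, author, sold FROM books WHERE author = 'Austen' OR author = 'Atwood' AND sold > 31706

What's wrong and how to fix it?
Bug: AND binds tighter than OR, so this parses as author = 'Austen' OR (author = 'Atwood' AND sold > 31706)

Fix: Group the OR with parentheses (or use IN), then AND the threshold

Corrected query:
SELECT id, author, sold FROM books WHERE (author = 'Austen' OR author = 'Atwood') AND sold > 31706

Result:
id | author | sold 
---+--------+------
1  | Austen | 32711
2  | Atwood | 42324
3  | Atwood | 43477
6  | Atwood | 31877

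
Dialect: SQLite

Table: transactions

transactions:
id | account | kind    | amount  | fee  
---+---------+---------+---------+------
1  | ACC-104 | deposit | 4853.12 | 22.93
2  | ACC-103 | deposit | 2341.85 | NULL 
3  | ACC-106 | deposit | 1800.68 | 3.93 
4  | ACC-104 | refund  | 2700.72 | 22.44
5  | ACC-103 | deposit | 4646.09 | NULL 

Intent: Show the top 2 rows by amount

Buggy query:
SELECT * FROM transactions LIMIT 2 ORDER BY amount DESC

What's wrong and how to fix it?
Bug: ORDER BY cannot follow LIMIT; LIMIT is the final clause

Fix: Sort with ORDER BY, then apply LIMIT

Corrected query:
SELECT * FROM transactions ORDER BY amount DESC LIMIT 2

Result:
id | account | kind    | amount  | fee  
---+---------+---------+---------+------
1  | ACC-104 | deposit | 4853.12 | 22.93
5  | ACC-103 | deposit | 4646.09 | NULL 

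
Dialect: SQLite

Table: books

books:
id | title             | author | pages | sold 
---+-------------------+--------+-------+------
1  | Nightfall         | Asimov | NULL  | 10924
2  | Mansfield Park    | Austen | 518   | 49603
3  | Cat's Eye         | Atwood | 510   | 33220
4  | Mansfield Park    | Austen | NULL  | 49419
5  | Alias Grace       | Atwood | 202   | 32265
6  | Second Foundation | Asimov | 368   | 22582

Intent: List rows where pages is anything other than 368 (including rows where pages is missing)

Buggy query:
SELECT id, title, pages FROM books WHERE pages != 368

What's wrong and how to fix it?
Bug: Inequality against NULL is unknown, not true; rows with NULL are dropped

Fix: Handle NULL separately with IS NULL alongside the inequality

Corrected query:
SELECT id, title, pages FROM books WHERE pages != 368 OR pages IS NULL

Result:
id | title          | pages
---+----------------+------
1  | Nightfall      | NULL 
2  | Mansfield Park | 518  
3  | Cat's Eye      | 510  
4  | Mansfield Park | NULL 
5  | Alias Grace    | 202  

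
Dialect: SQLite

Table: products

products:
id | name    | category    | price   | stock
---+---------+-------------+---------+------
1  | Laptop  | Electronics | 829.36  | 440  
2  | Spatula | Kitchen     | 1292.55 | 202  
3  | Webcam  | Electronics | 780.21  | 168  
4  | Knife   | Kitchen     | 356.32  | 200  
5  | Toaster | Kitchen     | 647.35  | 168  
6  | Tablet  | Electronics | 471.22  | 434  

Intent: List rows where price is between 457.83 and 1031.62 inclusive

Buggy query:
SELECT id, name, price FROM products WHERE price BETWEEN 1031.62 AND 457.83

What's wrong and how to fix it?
Bug: BETWEEN expects the lower bound first; with 1031.62 AND 457.83 the range is empty

Fix: Write BETWEEN 457.83 AND 1031.62

Corrected query:
SELECT id, name, price FROM products WHERE price BETWEEN 457.83 AND 1031.62

Result:
id | name    | price 
---+---------+-------
1  | Laptop  | 829.36
3  | Webcam  | 780.21
5  | Toaster | 647.35
6  | Tablet  | 471.22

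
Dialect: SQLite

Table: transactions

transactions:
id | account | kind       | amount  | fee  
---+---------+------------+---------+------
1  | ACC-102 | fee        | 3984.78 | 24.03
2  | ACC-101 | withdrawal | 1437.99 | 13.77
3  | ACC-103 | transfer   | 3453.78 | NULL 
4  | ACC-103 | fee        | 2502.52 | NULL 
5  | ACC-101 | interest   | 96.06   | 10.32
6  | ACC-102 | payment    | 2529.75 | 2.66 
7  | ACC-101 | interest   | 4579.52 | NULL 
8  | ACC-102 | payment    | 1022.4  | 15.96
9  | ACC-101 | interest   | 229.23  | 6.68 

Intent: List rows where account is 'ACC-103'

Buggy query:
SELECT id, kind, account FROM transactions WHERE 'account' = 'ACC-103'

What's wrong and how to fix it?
Bug: 'account' in single quotes is a string literal, not the column; the comparison is literal-vs-literal and never true

Fix: Reference the column as account without single quotes

Corrected query:
SELECT id, kind, account FROM transactions WHERE account = 'ACC-103'

Result:
id | kind     | account
---+----------+--------
3  | transfer | ACC-103
4  | fee      | ACC-103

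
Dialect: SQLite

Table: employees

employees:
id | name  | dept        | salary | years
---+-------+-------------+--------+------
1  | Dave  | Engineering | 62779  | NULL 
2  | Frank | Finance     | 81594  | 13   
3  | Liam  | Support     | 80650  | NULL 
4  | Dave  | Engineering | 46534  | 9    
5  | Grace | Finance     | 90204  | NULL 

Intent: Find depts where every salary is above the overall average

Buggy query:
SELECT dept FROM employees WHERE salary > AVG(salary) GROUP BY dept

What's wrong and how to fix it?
Bug: WHERE evaluates per row before aggregation, so AVG() is unavailable

Fix: Use a subquery for AVG and a HAVING MIN(...) filter so the condition holds for every row in the group

Corrected query:
SELECT dept FROM employees GROUP BY dept HAVING MIN(salary) > (SELECT AVG(salary) FROM employees)

Result:
dept   
-------
Finance
Support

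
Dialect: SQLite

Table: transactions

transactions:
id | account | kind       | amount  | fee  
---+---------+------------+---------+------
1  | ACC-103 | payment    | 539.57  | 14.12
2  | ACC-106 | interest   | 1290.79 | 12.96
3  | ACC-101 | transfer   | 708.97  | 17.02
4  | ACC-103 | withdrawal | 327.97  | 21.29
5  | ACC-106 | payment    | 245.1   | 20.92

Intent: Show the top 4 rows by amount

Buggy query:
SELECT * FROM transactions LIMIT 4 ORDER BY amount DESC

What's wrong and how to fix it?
Bug: LIMIT must come after ORDER BY

Fix: Swap the clauses: ORDER BY first, then LIMIT

Corrected query:
SELECT * FROM transactions ORDER BY amount DESC LIMIT 4

Result:
id | account | kind       | amount  | fee  
---+---------+------------+---------+------
2  | ACC-106 | interest   | 1290.79 | 12.96
3  | ACC-101 | transfer   | 708.97  | 17.02
1  | ACC-103 | payment    | 539.57  | 14.12
4  | ACC-103 | withdrawal | 327.97  | 21.29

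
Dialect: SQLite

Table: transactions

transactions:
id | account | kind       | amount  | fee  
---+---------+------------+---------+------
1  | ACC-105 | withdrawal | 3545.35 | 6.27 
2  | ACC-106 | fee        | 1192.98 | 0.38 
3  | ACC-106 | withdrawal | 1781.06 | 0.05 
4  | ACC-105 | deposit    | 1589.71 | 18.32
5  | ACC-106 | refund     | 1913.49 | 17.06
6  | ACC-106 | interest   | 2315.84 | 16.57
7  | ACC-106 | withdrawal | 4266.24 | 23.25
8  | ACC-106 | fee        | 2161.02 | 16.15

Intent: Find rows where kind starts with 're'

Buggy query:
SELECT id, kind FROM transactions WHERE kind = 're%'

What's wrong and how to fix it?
Bug: Wildcards only work with LIKE; '=' treats '%' as a literal character

Fix: Use LIKE for wildcard pattern matching

Corrected query:
SELECT id, kind FROM transactions WHERE kind LIKE 're%'

Result:
id | kind  
---+-------
5  | refund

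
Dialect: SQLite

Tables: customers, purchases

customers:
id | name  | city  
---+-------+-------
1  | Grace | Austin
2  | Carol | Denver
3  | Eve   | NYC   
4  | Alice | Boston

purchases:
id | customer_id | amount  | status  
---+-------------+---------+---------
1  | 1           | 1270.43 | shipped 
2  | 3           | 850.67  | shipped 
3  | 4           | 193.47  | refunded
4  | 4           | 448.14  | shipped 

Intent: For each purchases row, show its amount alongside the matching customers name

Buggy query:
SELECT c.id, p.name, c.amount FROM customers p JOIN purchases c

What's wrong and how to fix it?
Bug: JOIN with no ON clause produces a cartesian product; every purchases row pairs with every customers row

Fix: Specify the join condition linking the foreign key to the parent id

Corrected query:
SELECT c.id, p.name, c.amount FROM customers p JOIN purchases c ON c.customer_id = p.id

Result:
id | name  | amount 
---+-------+--------
1  | Grace | 1270.43
2  | Eve   | 850.67 
3  | Alice | 193.47 
4  | Alice | 448.14 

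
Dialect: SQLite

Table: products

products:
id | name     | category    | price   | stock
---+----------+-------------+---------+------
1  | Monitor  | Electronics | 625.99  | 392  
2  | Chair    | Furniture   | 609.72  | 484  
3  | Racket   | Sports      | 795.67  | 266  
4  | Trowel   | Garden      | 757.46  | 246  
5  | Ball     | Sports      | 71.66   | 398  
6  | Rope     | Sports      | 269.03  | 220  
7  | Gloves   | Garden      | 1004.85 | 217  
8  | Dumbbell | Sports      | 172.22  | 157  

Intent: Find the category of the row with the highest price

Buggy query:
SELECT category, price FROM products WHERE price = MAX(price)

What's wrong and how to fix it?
Bug: MAX(price) is an aggregate and cannot be used directly in WHERE

Fix: Use a subquery: WHERE price = (SELECT MAX(price) FROM products)

Corrected query:
SELECT category, price FROM products WHERE price = (SELECT MAX(price) FROM products)

Result:
category | price  
---------+--------
Garden   | 1004.85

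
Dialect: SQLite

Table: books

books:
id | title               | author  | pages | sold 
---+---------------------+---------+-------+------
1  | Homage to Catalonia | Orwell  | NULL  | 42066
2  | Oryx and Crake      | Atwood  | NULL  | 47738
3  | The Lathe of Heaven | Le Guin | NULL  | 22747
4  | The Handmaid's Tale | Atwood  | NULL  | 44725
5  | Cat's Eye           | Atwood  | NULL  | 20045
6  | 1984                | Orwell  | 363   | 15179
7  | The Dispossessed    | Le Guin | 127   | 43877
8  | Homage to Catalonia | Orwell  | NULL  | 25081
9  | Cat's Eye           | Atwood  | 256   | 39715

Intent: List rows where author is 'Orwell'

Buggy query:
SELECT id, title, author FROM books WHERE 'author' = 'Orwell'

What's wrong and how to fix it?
Bug: Single quotes denote string literals in SQL; the column name is being compared as a constant string

Fix: Remove the quotes around the column name (or use double quotes for an identifier)

Corrected query:
SELECT id, title, author FROM books WHERE author = 'Orwell'

Result:
id | title               | author
---+---------------------+-------
1  | Homage to Catalonia | Orwell
6  | 1984                | Orwell
8  | Homage to Catalonia | Orwell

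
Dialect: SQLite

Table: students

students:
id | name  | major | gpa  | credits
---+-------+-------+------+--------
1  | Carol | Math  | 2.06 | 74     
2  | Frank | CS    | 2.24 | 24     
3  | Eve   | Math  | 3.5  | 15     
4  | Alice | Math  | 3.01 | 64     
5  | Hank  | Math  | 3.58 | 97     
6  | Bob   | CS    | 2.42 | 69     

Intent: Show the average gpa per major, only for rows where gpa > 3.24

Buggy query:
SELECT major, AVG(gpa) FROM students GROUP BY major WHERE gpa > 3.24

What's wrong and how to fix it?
Bug: WHERE cannot follow GROUP BY

Fix: Move the WHERE clause before GROUP BY

Corrected query:
SELECT major, AVG(gpa) FROM students WHERE gpa > 3.24 GROUP BY major

Result:
major | AVG(gpa)
------+---------
Math  | 3.54    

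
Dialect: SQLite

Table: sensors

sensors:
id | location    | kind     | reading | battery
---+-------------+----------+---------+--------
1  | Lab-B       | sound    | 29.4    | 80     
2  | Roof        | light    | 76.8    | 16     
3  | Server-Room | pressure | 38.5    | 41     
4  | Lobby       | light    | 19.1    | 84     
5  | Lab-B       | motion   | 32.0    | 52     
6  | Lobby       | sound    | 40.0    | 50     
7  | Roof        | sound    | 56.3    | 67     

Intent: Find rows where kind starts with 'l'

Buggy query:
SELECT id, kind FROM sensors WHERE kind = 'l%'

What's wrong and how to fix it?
Bug: '=' compares the literal string including the % character; pattern matching needs LIKE

Fix: Replace '=' with LIKE so 'l%' is treated as a pattern

Corrected query:
SELECT id, kind FROM sensors WHERE kind LIKE 'l%'

Result:
id | kind 
---+------
2  | light
4  | light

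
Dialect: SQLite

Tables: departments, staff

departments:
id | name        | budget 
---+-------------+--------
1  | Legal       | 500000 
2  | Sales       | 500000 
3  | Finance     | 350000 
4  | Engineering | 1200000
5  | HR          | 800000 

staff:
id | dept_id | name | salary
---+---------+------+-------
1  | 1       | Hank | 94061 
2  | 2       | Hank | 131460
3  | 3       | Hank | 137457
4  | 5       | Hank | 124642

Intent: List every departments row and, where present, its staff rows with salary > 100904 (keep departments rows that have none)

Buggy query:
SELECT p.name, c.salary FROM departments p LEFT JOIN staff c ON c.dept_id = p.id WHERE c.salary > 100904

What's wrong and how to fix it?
Bug: Filtering c.salary in WHERE discards the NULL rows produced by LEFT JOIN, turning it into an inner join

Fix: Put 'c.salary > 100904' in the JOIN's ON clause instead of WHERE

Corrected query:
SELECT p.name, c.salary FROM departments p LEFT JOIN staff c ON c.dept_id = p.id AND c.salary > 100904

Result:
name        | salary
------------+-------
Legal       | NULL  
Sales       | 131460
Finance     | 137457
Engineering | NULL  
HR          | 124642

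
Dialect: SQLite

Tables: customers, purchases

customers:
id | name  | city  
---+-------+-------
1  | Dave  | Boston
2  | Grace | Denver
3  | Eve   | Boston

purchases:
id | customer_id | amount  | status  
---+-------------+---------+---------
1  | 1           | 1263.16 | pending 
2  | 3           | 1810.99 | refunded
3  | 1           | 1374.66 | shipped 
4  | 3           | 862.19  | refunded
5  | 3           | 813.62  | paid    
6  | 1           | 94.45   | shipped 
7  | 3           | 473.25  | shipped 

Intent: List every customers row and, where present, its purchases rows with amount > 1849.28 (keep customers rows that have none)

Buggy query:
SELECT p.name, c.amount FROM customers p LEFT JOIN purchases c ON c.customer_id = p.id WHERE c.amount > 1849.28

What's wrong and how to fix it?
Bug: Filtering c.amount in WHERE discards the NULL rows produced by LEFT JOIN, turning it into an inner join

Fix: Move the right-table condition into the ON clause so unmatched parents are kept

Corrected query:
SELECT p.name, c.amount FROM customers p LEFT JOIN purchases c ON c.customer_id = p.id AND c.amount > 1849.28

Result:
name  | amount
------+-------
Dave  | NULL  
Grace | NULL  
Eve   | NULL  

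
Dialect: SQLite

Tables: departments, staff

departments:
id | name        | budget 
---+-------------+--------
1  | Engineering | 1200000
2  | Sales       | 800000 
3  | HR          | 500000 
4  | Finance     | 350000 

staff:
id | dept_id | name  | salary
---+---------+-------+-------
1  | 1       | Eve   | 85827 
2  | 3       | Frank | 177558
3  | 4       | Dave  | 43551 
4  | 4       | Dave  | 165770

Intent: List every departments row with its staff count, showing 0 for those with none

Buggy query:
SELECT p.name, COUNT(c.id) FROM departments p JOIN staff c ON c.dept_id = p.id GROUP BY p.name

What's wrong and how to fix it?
Bug: An inner join excludes parents with zero children

Fix: Use LEFT JOIN so parents without children still appear (COUNT(c.id) gives 0)

Corrected query:
SELECT p.name, COUNT(c.id) FROM departments p LEFT JOIN staff c ON c.dept_id = p.id GROUP BY p.name

Result:
name        | COUNT(c.id)
------------+------------
Engineering | 1          
Finance     | 2          
HR          | 1          
Sales       | 0          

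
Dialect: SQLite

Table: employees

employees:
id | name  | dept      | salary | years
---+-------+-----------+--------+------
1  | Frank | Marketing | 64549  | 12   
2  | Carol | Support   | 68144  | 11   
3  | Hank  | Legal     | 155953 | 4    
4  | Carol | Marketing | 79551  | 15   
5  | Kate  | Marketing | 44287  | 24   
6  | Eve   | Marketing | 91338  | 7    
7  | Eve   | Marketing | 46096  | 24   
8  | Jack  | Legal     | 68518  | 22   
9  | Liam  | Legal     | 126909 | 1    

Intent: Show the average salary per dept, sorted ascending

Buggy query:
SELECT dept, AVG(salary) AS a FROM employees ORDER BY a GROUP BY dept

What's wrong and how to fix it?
Bug: ORDER BY appears before GROUP BY; SQL clause order requires GROUP BY first

Fix: Move ORDER BY to the end, after GROUP BY

Corrected query:
SELECT dept, AVG(salary) AS a FROM employees GROUP BY dept ORDER BY a

Result:
dept      | a            
----------+--------------
Marketing | 65164.2      
Support   | 68144        
Legal     | 117126.666667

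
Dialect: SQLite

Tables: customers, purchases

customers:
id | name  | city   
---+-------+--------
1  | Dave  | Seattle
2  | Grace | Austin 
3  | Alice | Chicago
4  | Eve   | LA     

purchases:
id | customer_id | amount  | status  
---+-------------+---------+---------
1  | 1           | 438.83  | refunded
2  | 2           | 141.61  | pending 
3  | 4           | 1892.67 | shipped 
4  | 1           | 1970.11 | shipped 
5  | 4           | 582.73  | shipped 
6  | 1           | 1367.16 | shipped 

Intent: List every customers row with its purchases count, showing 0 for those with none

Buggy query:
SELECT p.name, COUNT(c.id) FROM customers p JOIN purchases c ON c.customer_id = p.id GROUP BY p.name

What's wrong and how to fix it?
Bug: INNER JOIN drops customers rows that have no matching purchases rows

Fix: Switch to LEFT JOIN to retain unmatched parent rows

Corrected query:
SELECT p.name, COUNT(c.id) FROM customers p LEFT JOIN purchases c ON c.customer_id = p.id GROUP BY p.name

Result:
name  | COUNT(c.id)
------+------------
Alice | 0          
Dave  | 3          
Eve   | 2          
Grace | 1          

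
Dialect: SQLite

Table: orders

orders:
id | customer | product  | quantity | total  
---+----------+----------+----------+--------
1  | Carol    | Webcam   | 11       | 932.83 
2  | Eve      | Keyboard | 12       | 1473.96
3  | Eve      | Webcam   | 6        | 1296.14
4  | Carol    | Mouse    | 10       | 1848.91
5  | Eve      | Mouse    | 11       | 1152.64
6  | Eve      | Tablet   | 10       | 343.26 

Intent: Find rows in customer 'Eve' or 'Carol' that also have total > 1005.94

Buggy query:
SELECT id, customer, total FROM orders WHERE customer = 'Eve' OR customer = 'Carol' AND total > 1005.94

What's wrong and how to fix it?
Bug: AND binds tighter than OR, so this parses as customer = 'Eve' OR (customer = 'Carol' AND total > 1005.94)

Fix: Group the OR with parentheses (or use IN), then AND the threshold

Corrected query:
SELECT id, customer, total FROM orders WHERE (customer = 'Eve' OR customer = 'Carol') AND total > 1005.94

Result:
id | customer | total  
---+----------+--------
2  | Eve      | 1473.96
3  | Eve      | 1296.14
4  | Carol    | 1848.91
5  | Eve      | 1152.64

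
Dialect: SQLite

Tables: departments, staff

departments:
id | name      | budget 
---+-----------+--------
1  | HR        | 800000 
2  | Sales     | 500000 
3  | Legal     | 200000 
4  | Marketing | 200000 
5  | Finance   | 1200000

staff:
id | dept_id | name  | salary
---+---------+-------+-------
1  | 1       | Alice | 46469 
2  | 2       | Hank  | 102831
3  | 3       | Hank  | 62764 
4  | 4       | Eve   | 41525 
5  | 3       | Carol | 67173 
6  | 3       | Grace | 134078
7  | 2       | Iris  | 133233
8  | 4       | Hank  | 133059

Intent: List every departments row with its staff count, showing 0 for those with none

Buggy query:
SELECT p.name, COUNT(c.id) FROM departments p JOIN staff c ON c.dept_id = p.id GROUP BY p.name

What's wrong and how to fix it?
Bug: INNER JOIN drops departments rows that have no matching staff rows

Fix: Switch to LEFT JOIN to retain unmatched parent rows

Corrected query:
SELECT p.name, COUNT(c.id) FROM departments p LEFT JOIN staff c ON c.dept_id = p.id GROUP BY p.name

Result:
name      | COUNT(c.id)
----------+------------
Finance   | 0          
HR        | 1          
Legal     | 3          
Marketing | 2          
Sales     | 2          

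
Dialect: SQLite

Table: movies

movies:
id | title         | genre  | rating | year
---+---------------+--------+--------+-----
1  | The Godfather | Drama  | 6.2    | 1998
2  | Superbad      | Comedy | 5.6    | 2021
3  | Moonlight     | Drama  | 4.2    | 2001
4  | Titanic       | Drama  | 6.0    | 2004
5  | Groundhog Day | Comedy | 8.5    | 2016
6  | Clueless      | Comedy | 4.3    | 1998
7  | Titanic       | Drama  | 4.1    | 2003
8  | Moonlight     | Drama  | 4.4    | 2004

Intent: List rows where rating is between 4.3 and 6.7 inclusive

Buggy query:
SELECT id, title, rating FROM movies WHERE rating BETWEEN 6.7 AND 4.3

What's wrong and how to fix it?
Bug: The bounds are reversed; BETWEEN a AND b requires a <= b to match anything

Fix: Swap the bounds so the smaller value comes first

Corrected query:
SELECT id, title, rating FROM movies WHERE rating BETWEEN 4.3 AND 6.7

Result:
id | title         | rating
---+---------------+-------
1  | The Godfather | 6.2   
2  | Superbad      | 5.6   
4  | Titanic       | 6     
6  | Clueless      | 4.3   
8  | Moonlight     | 4.4   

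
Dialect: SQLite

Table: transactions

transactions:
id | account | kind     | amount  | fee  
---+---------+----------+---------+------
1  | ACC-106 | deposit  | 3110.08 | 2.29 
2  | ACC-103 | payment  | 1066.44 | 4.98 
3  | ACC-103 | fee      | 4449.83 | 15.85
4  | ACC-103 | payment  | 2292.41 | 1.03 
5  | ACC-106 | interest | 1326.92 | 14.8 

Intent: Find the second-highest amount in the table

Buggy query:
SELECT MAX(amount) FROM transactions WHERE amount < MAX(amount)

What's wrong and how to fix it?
Bug: MAX(amount) on the right of the comparison is an aggregate-in-WHERE error

Fix: Put the inner MAX in a scalar subquery

Corrected query:
SELECT MAX(amount) FROM transactions WHERE amount < (SELECT MAX(amount) FROM transactions)

Result:
MAX(amount)
-----------
3110.08    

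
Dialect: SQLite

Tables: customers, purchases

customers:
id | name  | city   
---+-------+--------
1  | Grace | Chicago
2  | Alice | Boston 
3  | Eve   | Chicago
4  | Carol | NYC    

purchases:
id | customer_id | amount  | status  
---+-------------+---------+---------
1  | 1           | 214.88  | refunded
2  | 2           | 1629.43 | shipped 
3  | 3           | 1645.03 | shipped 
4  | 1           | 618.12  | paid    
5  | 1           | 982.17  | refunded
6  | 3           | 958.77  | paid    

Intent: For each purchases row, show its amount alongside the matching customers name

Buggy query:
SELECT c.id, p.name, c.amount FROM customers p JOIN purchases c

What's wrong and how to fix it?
Bug: Missing join condition: each purchases row is matched to all customers rows instead of just its own

Fix: Add ON c.customer_id = p.id to the JOIN

Corrected query:
SELECT c.id, p.name, c.amount FROM customers p JOIN purchases c ON c.customer_id = p.id

Result:
id | name  | amount 
---+-------+--------
1  | Grace | 214.88 
2  | Alice | 1629.43
3  | Eve   | 1645.03
4  | Grace | 618.12 
5  | Grace | 982.17 
6  | Eve   | 958.77 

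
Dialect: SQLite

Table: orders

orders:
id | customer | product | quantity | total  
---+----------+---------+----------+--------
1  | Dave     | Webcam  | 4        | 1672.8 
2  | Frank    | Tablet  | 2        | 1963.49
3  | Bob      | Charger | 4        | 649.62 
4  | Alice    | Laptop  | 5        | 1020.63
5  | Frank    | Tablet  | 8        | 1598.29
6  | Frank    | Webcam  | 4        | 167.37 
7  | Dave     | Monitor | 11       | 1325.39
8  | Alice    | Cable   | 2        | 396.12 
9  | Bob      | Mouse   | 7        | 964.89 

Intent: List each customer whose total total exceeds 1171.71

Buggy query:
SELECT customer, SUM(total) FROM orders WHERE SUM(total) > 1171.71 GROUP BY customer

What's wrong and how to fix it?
Bug: SUM(total) is an aggregate, but WHERE filters rows before aggregation

Fix: Use HAVING (which filters groups after aggregation) instead of WHERE

Corrected query:
SELECT customer, SUM(total) FROM orders GROUP BY customer HAVING SUM(total) > 1171.71

Result:
customer | SUM(total)
---------+-----------
Alice    | 1416.75   
Bob      | 1614.51   
Dave     | 2998.19   
Frank    | 3729.15   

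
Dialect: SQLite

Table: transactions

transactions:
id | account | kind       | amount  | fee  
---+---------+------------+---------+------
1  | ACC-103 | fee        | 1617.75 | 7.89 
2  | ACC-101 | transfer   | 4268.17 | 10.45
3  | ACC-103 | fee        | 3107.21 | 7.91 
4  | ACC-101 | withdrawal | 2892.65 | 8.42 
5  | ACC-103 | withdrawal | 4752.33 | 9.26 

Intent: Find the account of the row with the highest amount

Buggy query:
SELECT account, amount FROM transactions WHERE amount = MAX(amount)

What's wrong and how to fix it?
Bug: MAX(amount) is an aggregate and cannot be used directly in WHERE

Fix: Wrap MAX in a scalar subquery so WHERE compares against a single value

Corrected query:
SELECT account, amount FROM transactions WHERE amount = (SELECT MAX(amount) FROM transactions)

Result:
account | amount 
--------+--------
ACC-103 | 4752.33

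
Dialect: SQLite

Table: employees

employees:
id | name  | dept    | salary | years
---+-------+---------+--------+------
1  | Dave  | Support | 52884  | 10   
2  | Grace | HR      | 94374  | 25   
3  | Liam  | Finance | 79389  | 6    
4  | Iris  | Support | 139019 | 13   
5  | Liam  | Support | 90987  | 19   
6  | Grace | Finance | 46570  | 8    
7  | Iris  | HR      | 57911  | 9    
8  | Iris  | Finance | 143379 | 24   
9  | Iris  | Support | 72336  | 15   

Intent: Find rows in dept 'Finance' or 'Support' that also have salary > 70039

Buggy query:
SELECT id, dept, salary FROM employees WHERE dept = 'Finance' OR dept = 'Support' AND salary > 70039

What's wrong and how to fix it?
Bug: AND binds tighter than OR, so this parses as dept = 'Finance' OR (dept = 'Support' AND salary > 70039)

Fix: Group the OR with parentheses (or use IN), then AND the threshold

Corrected query:
SELECT id, dept, salary FROM employees WHERE (dept = 'Finance' OR dept = 'Support') AND salary > 70039

Result:
id | dept    | salary
---+---------+-------
3  | Finance | 79389 
4  | Support | 139019
5  | Support | 90987 
8  | Finance | 143379
9  | Support | 72336 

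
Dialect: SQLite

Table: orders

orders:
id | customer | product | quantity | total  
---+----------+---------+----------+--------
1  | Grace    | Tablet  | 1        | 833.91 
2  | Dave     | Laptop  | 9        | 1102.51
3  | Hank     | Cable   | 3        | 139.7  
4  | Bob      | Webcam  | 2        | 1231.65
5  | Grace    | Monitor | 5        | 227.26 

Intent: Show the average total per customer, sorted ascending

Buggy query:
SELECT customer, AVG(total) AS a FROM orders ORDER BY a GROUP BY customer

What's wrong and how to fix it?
Bug: GROUP BY must precede ORDER BY

Fix: Move ORDER BY to the end, after GROUP BY

Corrected query:
SELECT customer, AVG(total) AS a FROM orders GROUP BY customer ORDER BY a

Result:
customer | a      
---------+--------
Hank     | 139.7  
Grace    | 530.585
Dave     | 1102.51
Bob      | 1231.65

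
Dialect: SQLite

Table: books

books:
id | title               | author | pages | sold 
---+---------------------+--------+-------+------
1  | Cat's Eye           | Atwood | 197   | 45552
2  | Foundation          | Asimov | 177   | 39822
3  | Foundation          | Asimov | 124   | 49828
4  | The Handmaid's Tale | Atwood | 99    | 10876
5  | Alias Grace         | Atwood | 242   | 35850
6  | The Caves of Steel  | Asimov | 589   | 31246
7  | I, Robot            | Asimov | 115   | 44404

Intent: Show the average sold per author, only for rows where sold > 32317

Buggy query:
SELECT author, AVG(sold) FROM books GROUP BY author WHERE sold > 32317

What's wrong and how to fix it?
Bug: Row-level WHERE must come before GROUP BY in the clause order

Fix: Place WHERE between FROM and GROUP BY

Corrected query:
SELECT author, AVG(sold) FROM books WHERE sold > 32317 GROUP BY author

Result:
author | AVG(sold)   
-------+-------------
Asimov | 44684.666667
Atwood | 40701       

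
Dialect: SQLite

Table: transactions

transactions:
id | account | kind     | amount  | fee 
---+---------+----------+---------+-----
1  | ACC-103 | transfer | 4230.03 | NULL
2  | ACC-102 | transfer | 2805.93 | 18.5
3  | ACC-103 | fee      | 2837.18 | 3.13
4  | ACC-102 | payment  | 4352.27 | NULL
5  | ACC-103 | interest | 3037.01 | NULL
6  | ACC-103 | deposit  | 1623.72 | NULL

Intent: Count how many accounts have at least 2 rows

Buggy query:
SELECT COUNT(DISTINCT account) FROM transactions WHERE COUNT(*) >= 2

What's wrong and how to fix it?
Bug: COUNT(*) cannot appear in WHERE; the per-group count doesn't exist yet

Fix: Use a subquery that GROUPs and filters with HAVING, then count its rows

Corrected query:
SELECT COUNT(*) FROM (SELECT account FROM transactions GROUP BY account HAVING COUNT(*) >= 2)

Result:
COUNT(*)
--------
2       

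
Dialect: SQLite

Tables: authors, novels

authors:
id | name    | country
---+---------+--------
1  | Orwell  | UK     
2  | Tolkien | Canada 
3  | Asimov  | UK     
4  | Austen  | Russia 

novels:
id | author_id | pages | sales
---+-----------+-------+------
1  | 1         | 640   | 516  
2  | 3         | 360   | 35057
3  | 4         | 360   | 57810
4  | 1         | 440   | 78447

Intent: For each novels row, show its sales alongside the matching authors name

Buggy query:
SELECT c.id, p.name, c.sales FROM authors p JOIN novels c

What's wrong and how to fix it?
Bug: JOIN with no ON clause produces a cartesian product; every novels row pairs with every authors row

Fix: Add ON c.author_id = p.id to the JOIN

Corrected query:
SELECT c.id, p.name, c.sales FROM authors p JOIN novels c ON c.author_id = p.id

Result:
id | name   | sales
---+--------+------
1  | Orwell | 516  
2  | Asimov | 35057
3  | Austen | 57810
4  | Orwell | 78447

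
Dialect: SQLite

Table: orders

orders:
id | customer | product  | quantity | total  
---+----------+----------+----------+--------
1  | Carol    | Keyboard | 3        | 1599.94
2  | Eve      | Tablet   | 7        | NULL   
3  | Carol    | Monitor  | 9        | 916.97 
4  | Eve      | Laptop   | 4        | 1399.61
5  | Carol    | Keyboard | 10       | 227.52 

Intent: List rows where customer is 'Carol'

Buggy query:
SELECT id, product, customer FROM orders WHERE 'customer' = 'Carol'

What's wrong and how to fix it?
Bug: 'customer' in single quotes is a string literal, not the column; the comparison is literal-vs-literal and never true

Fix: Remove the quotes around the column name (or use double quotes for an identifier)

Corrected query:
SELECT id, product, customer FROM orders WHERE customer = 'Carol'

Result:
id | product  | customer
---+----------+---------
1  | Keyboard | Carol   
3  | Monitor  | Carol   
5  | Keyboard | Carol   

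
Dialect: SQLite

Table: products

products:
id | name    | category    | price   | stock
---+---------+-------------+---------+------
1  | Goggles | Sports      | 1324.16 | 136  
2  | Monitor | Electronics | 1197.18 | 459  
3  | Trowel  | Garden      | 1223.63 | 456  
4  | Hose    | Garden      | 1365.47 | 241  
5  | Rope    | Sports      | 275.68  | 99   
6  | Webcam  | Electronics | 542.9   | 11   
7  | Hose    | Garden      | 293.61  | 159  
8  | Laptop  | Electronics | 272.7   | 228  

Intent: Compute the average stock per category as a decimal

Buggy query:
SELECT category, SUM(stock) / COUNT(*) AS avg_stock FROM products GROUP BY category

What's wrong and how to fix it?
Bug: Both operands are integers, so '/' performs integer division and truncates

Fix: Cast one side to REAL so the division keeps the fractional part

Corrected query:
SELECT category, SUM(stock) * 1.0 / COUNT(*) AS avg_stock FROM products GROUP BY category

Result:
category    | avg_stock 
------------+-----------
Electronics | 232.666667
Garden      | 285.333333
Sports      | 117.5     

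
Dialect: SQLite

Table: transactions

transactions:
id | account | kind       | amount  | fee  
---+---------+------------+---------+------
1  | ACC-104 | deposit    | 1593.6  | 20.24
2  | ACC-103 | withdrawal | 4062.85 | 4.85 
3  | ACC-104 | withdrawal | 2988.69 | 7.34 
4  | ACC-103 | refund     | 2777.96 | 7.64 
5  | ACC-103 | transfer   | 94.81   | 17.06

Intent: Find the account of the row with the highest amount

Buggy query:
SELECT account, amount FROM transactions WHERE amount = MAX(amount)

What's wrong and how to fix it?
Bug: WHERE is evaluated per row; an aggregate over the whole table isn't defined there

Fix: Wrap MAX in a scalar subquery so WHERE compares against a single value

Corrected query:
SELECT account, amount FROM transactions WHERE amount = (SELECT MAX(amount) FROM transactions)

Result:
account | amount 
--------+--------
ACC-103 | 4062.85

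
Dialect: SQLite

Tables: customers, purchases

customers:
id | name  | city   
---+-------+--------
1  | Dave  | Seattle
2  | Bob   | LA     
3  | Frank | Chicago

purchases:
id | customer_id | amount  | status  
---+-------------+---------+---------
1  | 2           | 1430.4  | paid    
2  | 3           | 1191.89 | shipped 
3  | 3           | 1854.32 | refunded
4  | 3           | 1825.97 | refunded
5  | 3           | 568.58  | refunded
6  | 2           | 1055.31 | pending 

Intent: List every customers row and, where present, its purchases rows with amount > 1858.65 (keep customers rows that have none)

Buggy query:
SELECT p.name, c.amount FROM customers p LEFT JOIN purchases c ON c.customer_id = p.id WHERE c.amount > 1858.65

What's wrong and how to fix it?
Bug: Filtering c.amount in WHERE discards the NULL rows produced by LEFT JOIN, turning it into an inner join

Fix: Put 'c.amount > 1858.65' in the JOIN's ON clause instead of WHERE

Corrected query:
SELECT p.name, c.amount FROM customers p LEFT JOIN purchases c ON c.customer_id = p.id AND c.amount > 1858.65

Result:
name  | amount
------+-------
Dave  | NULL  
Bob   | NULL  
Frank | NULL  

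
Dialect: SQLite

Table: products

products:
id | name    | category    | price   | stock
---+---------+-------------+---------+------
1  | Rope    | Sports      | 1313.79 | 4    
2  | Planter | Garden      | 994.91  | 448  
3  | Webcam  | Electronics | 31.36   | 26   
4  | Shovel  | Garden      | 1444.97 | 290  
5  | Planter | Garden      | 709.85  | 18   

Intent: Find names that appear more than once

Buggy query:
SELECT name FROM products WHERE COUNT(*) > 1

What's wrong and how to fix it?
Bug: WHERE can't reference COUNT(*); aggregates are computed after WHERE

Fix: Group first, then use HAVING for the count condition

Corrected query:
SELECT name FROM products GROUP BY name HAVING COUNT(*) > 1

Result:
name   
-------
Planter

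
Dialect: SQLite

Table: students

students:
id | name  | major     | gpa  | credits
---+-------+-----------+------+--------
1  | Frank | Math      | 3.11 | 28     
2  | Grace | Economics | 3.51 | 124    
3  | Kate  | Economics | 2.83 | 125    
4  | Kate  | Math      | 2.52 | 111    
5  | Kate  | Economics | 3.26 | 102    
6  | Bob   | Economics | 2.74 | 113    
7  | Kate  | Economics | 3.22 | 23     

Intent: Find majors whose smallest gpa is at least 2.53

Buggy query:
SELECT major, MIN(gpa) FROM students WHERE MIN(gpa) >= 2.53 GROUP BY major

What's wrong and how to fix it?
Bug: MIN() in WHERE is a misuse of aggregate

Fix: Replace WHERE with HAVING after the GROUP BY

Corrected query:
SELECT major, MIN(gpa) FROM students GROUP BY major HAVING MIN(gpa) >= 2.53

Result:
major     | MIN(gpa)
----------+---------
Economics | 2.74    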